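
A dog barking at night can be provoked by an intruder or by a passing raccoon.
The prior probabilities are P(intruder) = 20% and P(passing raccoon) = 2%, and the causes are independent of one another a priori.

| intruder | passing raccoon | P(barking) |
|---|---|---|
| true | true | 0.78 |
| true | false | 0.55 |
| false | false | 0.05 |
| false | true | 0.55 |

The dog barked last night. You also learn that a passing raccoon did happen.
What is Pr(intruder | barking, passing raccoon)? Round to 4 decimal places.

Pr(intruder | barking, passing raccoon) ≈ 0.2617

P(barking | passing raccoon) = 0.55·0.8 + 0.78·0.2 = 0.440000 + 0.156000 = 0.596000
Restricting to configurations with intruder present: 0.78·0.2 = 0.156000.
So P(intruder | barking, passing raccoon) = 0.156000/0.596000 ≈ 0.2617.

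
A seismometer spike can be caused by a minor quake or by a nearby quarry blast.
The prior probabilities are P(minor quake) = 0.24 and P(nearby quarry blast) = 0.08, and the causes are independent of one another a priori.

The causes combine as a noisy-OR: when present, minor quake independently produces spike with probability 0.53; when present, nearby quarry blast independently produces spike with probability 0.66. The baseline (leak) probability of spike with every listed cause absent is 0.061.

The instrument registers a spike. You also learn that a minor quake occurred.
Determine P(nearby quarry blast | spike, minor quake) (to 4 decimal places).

Under noisy-OR, P(spike | causes) = 1 − (1−0.061)·∏(1−qᵢ) over the active causes.
By total probability over both values of nearby quarry blast:
  P(spike | minor quake) = 0.55867·0.92 + 0.849948·0.08
        = 0.513976 + 0.067996 = 0.581972
Keeping only the nearby quarry blast-present terms gives 0.067996, so
  P(nearby quarry blast | spike, minor quake) = 0.067996 / 0.581972 ≈ 0.1168

P(nearby quarry blast | spike, minor quake) ≈ 0.1168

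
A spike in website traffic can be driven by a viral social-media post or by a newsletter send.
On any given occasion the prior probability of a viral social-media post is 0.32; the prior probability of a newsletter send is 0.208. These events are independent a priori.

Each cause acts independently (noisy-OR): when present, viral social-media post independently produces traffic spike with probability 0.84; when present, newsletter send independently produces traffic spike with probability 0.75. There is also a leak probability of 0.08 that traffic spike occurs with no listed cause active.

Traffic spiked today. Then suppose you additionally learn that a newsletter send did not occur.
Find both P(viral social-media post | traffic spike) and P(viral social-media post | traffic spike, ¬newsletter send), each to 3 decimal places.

P(viral social-media post | traffic spike) ≈ 0.648; P(viral social-media post | traffic spike, ¬newsletter send) ≈ 0.834

Under noisy-OR, P(traffic spike | causes) = 1 − (1−0.08)·∏(1−qᵢ) over the active causes.
P(traffic spike) = 0.08×0.68×0.792 + 0.77×0.68×0.208 + 0.8528×0.32×0.792 + 0.9632×0.32×0.208 = 0.043085 + 0.108909 + 0.216134 + 0.064111 = 0.432239
Of this, 0.280245 comes from 0.216134 + 0.064111 (the viral social-media post=true cases).
So P(viral social-media post | traffic spike) = 0.280245/0.432239 ≈ 0.648.

Now also conditioning on newsletter send≠true:
Sum P(traffic spike|·) weighted by the priors over both values of viral social-media post:
  P(traffic spike | ¬newsletter send) = 0.08×0.68 + 0.8528×0.32
        = 0.054400 + 0.272896 = 0.327296
Configurations with viral social-media post contribute 0.272896, so
  P(viral social-media post | traffic spike, ¬newsletter send) = 0.272896 / 0.327296 ≈ 0.834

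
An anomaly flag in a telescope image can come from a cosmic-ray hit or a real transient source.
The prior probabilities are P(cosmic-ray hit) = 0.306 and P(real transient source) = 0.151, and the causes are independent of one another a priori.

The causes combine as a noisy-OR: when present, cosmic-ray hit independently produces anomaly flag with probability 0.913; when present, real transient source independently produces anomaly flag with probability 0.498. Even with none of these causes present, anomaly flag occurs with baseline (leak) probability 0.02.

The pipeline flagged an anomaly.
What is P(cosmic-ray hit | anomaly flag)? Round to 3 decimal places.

P(cosmic-ray hit | anomaly flag) ≈ 0.813

Under noisy-OR, P(anomaly flag | causes) = 1 − (1−0.02)·∏(1−qᵢ) over the active causes.
Sum P(anomaly flag|·) weighted by the priors over the 4 (cosmic-ray hit, real transient source) configurations:
  P(anomaly flag) = 0.02·0.694·0.849 + 0.50804·0.694·0.151 + 0.91474·0.306·0.849 + 0.957199·0.306·0.151
        = 0.011784 + 0.053240 + 0.237644 + 0.044228 = 0.346896
Configurations with cosmic-ray hit contribute 0.281872, so
  P(cosmic-ray hit | anomaly flag) = 0.281872 / 0.346896 ≈ 0.813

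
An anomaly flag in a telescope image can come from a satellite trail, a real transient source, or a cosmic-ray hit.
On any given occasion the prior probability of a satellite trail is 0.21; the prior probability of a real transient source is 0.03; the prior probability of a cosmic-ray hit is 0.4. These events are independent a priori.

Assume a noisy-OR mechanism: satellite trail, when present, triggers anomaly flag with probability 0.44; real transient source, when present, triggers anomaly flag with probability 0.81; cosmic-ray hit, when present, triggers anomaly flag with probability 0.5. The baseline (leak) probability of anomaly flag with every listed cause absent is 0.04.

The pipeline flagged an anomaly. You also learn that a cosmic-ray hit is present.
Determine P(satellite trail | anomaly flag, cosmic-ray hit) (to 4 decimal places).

P(satellite trail | anomaly flag, cosmic-ray hit) ≈ 0.2695

Under noisy-OR, P(anomaly flag | causes) = 1 − (1−0.04)·∏(1−qᵢ) over the active causes.
Weight on satellite trail=true, given the evidence: 0.148945 + 0.005978 = 0.154923
Denominator P(anomaly flag | cosmic-ray hit): 0.52*0.79*0.97 + 0.9088*0.79*0.03 + 0.7312*0.21*0.97 + 0.948928*0.21*0.03 = 0.574938
P(satellite trail | anomaly flag, cosmic-ray hit) = 0.154923/0.574938 ≈ 0.2695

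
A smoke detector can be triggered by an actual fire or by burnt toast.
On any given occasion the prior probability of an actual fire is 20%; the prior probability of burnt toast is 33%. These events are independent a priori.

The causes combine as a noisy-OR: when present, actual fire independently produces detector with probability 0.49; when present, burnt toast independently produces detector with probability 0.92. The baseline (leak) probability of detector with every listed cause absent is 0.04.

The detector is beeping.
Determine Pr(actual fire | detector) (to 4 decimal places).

Under noisy-OR, P(detector | causes) = 1 − (1−0.04)·∏(1−qᵢ) over the active causes.
Enumerate the 4 (actual fire, burnt toast) configurations and weight by the priors:
  P(detector) = 0.04×0.8×0.67 + 0.9232×0.8×0.33 + 0.5104×0.2×0.67 + 0.960832×0.2×0.33
        = 0.021440 + 0.243725 + 0.068394 + 0.063415 = 0.396974
The terms with actual fire present sum to 0.131809, so
  P(actual fire | detector) = 0.131809 / 0.396974 ≈ 0.3320

Pr(actual fire | detector) ≈ 0.3320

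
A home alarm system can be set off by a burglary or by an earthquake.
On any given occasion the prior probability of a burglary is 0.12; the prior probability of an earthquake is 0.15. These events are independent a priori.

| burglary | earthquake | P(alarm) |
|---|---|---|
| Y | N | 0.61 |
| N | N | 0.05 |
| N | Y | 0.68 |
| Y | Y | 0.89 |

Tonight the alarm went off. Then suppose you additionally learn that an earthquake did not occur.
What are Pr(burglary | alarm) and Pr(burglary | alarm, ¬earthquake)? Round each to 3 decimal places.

P(alarm) = 0.05*0.88*0.85 + 0.68*0.88*0.15 + 0.61*0.12*0.85 + 0.89*0.12*0.15 = 0.037400 + 0.089760 + 0.062220 + 0.016020 = 0.205400
Of this, 0.078240 comes from 0.062220 + 0.016020 (the burglary=true cases).
So P(burglary | alarm) = 0.078240/0.205400 ≈ 0.381.

Now condition on the additional information:
Enumerate both values of burglary and weight by the priors:
  P(alarm | ¬earthquake) = 0.05*0.88 + 0.61*0.12
        = 0.044000 + 0.073200 = 0.117200
The terms with burglary present sum to 0.073200, so
  P(burglary | alarm, ¬earthquake) = 0.073200 / 0.117200 ≈ 0.625

Pr(burglary | alarm) ≈ 0.381; Pr(burglary | alarm, ¬earthquake) ≈ 0.625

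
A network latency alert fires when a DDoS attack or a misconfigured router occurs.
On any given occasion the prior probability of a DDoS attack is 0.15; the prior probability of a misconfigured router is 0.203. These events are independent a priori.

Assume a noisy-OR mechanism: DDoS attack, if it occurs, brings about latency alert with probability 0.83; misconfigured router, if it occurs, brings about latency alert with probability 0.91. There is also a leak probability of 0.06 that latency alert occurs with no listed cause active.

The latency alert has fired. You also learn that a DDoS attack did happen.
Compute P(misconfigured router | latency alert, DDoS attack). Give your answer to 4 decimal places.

P(misconfigured router | latency alert, DDoS attack) ≈ 0.2301

Under noisy-OR, P(latency alert | causes) = 1 − (1−0.06)·∏(1−qᵢ) over the active causes.
Sum P(latency alert|·) weighted by the priors over both values of misconfigured router:
  P(latency alert | DDoS attack) = 0.8402×0.797 + 0.985618×0.203
        = 0.669639 + 0.200080 = 0.869719
The terms with misconfigured router present sum to 0.200080, so
  P(misconfigured router | latency alert, DDoS attack) = 0.200080 / 0.869719 ≈ 0.2301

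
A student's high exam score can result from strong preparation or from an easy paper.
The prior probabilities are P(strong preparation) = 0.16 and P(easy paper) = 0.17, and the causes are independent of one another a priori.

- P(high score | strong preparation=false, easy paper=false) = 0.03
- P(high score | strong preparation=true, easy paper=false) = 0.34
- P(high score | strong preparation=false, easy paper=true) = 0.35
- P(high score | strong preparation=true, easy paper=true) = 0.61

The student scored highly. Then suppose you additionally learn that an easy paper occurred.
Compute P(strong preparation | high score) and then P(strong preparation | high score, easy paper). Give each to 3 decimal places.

Enumerate the 4 (strong preparation, easy paper) configurations and weight by the priors:
  P(high score) = 0.03×0.84×0.83 + 0.35×0.84×0.17 + 0.34×0.16×0.83 + 0.61×0.16×0.17
        = 0.020916 + 0.049980 + 0.045152 + 0.016592 = 0.132640
The terms with strong preparation present sum to 0.061744, so
  P(strong preparation | high score) = 0.061744 / 0.132640 ≈ 0.466

With the extra evidence:
For the numerator, keep only strong preparation=true terms: 0.61·0.16 = 0.097600
Denominator P(high score | easy paper): 0.35·0.84 + 0.61·0.16 = 0.391600
P(strong preparation | high score, easy paper) = 0.097600/0.391600 ≈ 0.249
Conditioning on easy paper lowers the posterior on strong preparation: the classic explaining-away effect in a common-effect structure.

P(strong preparation | high score) ≈ 0.466; P(strong preparation | high score, easy paper) ≈ 0.249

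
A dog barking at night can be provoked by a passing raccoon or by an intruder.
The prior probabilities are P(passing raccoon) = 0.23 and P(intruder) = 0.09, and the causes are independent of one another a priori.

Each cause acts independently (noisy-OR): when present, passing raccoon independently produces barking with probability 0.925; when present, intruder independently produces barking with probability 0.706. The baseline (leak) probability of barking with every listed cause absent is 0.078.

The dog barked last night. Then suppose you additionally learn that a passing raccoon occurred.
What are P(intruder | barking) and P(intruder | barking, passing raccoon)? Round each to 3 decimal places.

P(intruder | barking) ≈ 0.221; P(intruder | barking, passing raccoon) ≈ 0.094

Under noisy-OR, P(barking | causes) = 1 − (1−0.078)·∏(1−qᵢ) over the active causes.
P(barking) = 0.078*0.77*0.91 + 0.728932*0.77*0.09 + 0.93085*0.23*0.91 + 0.97967*0.23*0.09 = 0.054655 + 0.050515 + 0.194827 + 0.020279 = 0.320276
The intruder-present share is 0.050515 + 0.020279 = 0.070794.
So P(intruder | barking) = 0.070794/0.320276 ≈ 0.221.

Now also conditioning on passing raccoon=true:
P(barking | passing raccoon) = 0.93085*0.91 + 0.97967*0.09 = 0.847074 + 0.088170 = 0.935244
The intruder-present share is 0.97967*0.09 = 0.088170.
Hence the posterior is 0.088170/0.935244 ≈ 0.094.
Conditioning on passing raccoon lowers the posterior on intruder: the classic explaining-away effect in a common-effect structure.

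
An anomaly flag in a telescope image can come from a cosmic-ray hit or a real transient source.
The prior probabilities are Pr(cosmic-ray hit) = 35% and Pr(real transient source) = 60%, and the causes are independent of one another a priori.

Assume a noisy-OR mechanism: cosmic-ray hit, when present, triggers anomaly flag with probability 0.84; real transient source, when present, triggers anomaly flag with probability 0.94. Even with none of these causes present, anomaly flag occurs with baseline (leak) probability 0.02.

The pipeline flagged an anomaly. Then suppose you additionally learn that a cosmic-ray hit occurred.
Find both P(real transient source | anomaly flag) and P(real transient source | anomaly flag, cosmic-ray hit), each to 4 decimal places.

Under noisy-OR, P(anomaly flag | causes) = 1 − (1−0.02)·∏(1−qᵢ) over the active causes.
P(anomaly flag) = 0.02×0.65×0.4 + 0.9412×0.65×0.6 + 0.8432×0.35×0.4 + 0.990592×0.35×0.6 = 0.005200 + 0.367068 + 0.118048 + 0.208024 = 0.698340
Restricting to configurations with real transient source present: 0.367068 + 0.208024 = 0.575092.
So P(real transient source | anomaly flag) = 0.575092/0.698340 ≈ 0.8235.

Now also conditioning on cosmic-ray hit=true:
Enumerate both values of real transient source and weight by the priors:
  P(anomaly flag | cosmic-ray hit) = 0.8432·0.4 + 0.990592·0.6
        = 0.337280 + 0.594355 = 0.931635
Keeping only the real transient source-present terms gives 0.594355, so
  P(real transient source | anomaly flag, cosmic-ray hit) = 0.594355 / 0.931635 ≈ 0.6380

P(real transient source | anomaly flag) ≈ 0.8235; P(real transient source | anomaly flag, cosmic-ray hit) ≈ 0.6380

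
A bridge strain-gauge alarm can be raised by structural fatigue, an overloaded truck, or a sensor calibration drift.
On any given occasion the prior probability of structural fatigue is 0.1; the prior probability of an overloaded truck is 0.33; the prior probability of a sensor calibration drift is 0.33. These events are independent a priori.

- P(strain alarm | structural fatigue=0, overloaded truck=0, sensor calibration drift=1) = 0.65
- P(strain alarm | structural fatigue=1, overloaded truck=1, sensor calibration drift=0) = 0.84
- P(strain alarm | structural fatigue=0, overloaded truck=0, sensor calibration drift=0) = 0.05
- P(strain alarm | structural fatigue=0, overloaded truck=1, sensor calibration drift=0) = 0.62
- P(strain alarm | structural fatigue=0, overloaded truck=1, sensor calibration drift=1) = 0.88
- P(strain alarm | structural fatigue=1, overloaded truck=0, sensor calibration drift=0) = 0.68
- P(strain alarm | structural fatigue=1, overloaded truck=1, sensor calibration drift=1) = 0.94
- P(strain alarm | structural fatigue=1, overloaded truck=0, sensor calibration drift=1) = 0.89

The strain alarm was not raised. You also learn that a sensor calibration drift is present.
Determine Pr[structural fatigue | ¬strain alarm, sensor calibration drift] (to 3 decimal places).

Pr[structural fatigue | ¬strain alarm, sensor calibration drift] ≈ 0.037

Sum P(¬strain alarm|·) weighted by the priors over the 4 (structural fatigue, overloaded truck) configurations:
  P(¬strain alarm | sensor calibration drift) = 0.35·0.9·0.67 + 0.12·0.9·0.33 + 0.11·0.1·0.67 + 0.06·0.1·0.33
        = 0.211050 + 0.035640 + 0.007370 + 0.001980 = 0.256040
Keeping only the structural fatigue-present terms gives 0.009350, so
  P(structural fatigue | ¬strain alarm, sensor calibration drift) = 0.009350 / 0.256040 ≈ 0.037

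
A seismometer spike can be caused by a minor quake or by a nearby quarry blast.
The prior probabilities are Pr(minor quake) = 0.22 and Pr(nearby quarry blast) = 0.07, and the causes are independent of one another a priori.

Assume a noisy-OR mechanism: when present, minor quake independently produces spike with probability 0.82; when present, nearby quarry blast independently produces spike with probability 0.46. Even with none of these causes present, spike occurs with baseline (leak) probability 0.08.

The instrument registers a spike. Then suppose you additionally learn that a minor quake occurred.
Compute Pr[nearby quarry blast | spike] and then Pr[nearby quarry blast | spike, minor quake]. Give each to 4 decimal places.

Under noisy-OR, P(spike | causes) = 1 − (1−0.08)·∏(1−qᵢ) over the active causes.
By total probability over the 4 (minor quake, nearby quarry blast) configurations:
  P(spike) = 0.08×0.78×0.93 + 0.5032×0.78×0.07 + 0.8344×0.22×0.93 + 0.910576×0.22×0.07
        = 0.058032 + 0.027475 + 0.170718 + 0.014023 = 0.270248
Keeping only the nearby quarry blast-present terms gives 0.041498, so
  P(nearby quarry blast | spike) = 0.041498 / 0.270248 ≈ 0.1536

With the extra evidence:
P(spike | minor quake) = 0.8344·0.93 + 0.910576·0.07 = 0.775992 + 0.063740 = 0.839732
The nearby quarry blast-present share is 0.910576·0.07 = 0.063740.
Hence the posterior is 0.063740/0.839732 ≈ 0.0759.
Conditioning on minor quake lowers the posterior on nearby quarry blast: the classic explaining-away effect in a common-effect structure.

Pr[nearby quarry blast | spike] ≈ 0.1536; Pr[nearby quarry blast | spike, minor quake] ≈ 0.0759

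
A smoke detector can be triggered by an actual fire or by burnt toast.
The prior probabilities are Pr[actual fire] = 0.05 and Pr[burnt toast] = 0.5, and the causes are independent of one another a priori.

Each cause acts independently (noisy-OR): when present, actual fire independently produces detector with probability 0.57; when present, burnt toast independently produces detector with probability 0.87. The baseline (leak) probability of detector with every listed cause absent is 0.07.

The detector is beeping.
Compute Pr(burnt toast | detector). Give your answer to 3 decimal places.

Pr(burnt toast | detector) ≈ 0.901

Under noisy-OR, P(detector | causes) = 1 − (1−0.07)·∏(1−qᵢ) over the active causes.
Sum P(detector|·) weighted by the priors over the 4 (actual fire, burnt toast) configurations:
  P(detector) = 0.07*0.95*0.5 + 0.8791*0.95*0.5 + 0.6001*0.05*0.5 + 0.948013*0.05*0.5
        = 0.033250 + 0.417572 + 0.015003 + 0.023700 = 0.489525
Configurations with burnt toast contribute 0.441272, so
  P(burnt toast | detector) = 0.441272 / 0.489525 ≈ 0.901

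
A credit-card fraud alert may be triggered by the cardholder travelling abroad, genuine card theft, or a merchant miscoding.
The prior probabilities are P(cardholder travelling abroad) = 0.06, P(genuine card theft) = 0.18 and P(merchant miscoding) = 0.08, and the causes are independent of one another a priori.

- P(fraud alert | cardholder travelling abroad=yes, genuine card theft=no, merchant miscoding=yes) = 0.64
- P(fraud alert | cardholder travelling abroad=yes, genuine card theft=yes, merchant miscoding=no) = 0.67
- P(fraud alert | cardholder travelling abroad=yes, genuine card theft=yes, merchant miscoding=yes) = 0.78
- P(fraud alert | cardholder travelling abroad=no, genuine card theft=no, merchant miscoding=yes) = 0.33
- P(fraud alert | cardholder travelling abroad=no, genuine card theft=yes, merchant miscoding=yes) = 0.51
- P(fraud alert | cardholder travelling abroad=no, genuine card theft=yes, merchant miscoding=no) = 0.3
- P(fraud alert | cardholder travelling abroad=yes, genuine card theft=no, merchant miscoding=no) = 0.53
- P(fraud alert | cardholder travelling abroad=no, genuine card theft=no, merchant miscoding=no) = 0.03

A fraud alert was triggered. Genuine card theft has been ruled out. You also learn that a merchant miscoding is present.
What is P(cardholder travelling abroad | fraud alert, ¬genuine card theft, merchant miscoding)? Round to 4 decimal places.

P(cardholder travelling abroad | fraud alert, ¬genuine card theft, merchant miscoding) ≈ 0.1102

Weight on cardholder travelling abroad=true, given the evidence: 0.64*0.06 = 0.038400
Normalizer over all consistent configurations: 0.33*0.94 + 0.64*0.06 = 0.348600
Posterior = 0.038400 / 0.348600 ≈ 0.1102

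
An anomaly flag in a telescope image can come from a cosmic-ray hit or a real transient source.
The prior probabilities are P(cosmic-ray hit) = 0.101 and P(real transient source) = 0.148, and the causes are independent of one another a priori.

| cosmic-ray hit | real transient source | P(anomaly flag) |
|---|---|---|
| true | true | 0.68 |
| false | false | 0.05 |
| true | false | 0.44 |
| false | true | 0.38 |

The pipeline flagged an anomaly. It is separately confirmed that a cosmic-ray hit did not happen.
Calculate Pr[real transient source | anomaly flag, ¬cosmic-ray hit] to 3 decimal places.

P(anomaly flag | ¬cosmic-ray hit) = 0.05×0.852 + 0.38×0.148 = 0.042600 + 0.056240 = 0.098840
The real transient source-present share is 0.38×0.148 = 0.056240.
P(real transient source | anomaly flag, ¬cosmic-ray hit) = 0.056240 / 0.098840 ≈ 0.569

Pr[real transient source | anomaly flag, ¬cosmic-ray hit] ≈ 0.569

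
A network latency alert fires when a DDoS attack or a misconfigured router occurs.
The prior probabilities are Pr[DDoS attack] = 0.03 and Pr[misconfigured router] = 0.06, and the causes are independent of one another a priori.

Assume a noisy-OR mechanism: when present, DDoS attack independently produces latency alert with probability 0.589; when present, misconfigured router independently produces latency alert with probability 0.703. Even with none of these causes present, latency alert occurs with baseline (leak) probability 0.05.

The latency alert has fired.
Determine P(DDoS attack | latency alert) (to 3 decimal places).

P(DDoS attack | latency alert) ≈ 0.177

Under noisy-OR, P(latency alert | causes) = 1 − (1−0.05)·∏(1−qᵢ) over the active causes.
Numerator (weight on configurations with DDoS attack): 0.017189 + 0.001591 = 0.018780
Denominator P(latency alert): 0.05*0.97*0.94 + 0.71785*0.97*0.06 + 0.60955*0.03*0.94 + 0.884036*0.03*0.06 = 0.106149
P(DDoS attack | latency alert) = 0.018780/0.106149 ≈ 0.177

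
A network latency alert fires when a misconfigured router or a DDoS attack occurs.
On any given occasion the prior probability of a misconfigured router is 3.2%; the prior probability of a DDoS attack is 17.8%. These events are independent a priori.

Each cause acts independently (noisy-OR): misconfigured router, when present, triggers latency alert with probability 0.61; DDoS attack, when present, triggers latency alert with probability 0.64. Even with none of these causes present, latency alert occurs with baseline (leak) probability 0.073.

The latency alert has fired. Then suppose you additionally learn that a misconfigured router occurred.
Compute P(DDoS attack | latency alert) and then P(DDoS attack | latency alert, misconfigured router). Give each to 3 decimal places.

Under noisy-OR, P(latency alert | causes) = 1 − (1−0.073)·∏(1−qᵢ) over the active causes.
For the numerator, keep only DDoS attack=true terms: 0.114803 + 0.004955 = 0.119758
The normalizing constant is 0.073*0.968*0.822 + 0.66628*0.968*0.178 + 0.63847*0.032*0.822 + 0.869849*0.032*0.178 = 0.194638
Posterior = 0.119758 / 0.194638 ≈ 0.615

Now also conditioning on misconfigured router=true:
By total probability over both values of DDoS attack:
  P(latency alert | misconfigured router) = 0.63847*0.822 + 0.869849*0.178
        = 0.524822 + 0.154833 = 0.679655
Configurations with DDoS attack contribute 0.154833, so
  P(DDoS attack | latency alert, misconfigured router) = 0.154833 / 0.679655 ≈ 0.228
The drop from 0.615 to 0.228 is the explaining-away (discounting) effect.

P(DDoS attack | latency alert) ≈ 0.615; P(DDoS attack | latency alert, misconfigured router) ≈ 0.228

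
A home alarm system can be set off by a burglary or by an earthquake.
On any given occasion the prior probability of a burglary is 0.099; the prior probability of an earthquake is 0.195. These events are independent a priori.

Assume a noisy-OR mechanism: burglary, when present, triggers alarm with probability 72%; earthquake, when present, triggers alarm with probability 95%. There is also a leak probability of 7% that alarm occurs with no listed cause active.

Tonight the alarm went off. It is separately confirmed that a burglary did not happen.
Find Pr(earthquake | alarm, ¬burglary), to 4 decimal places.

Pr(earthquake | alarm, ¬burglary) ≈ 0.7674

Under noisy-OR, P(alarm | causes) = 1 − (1−0.07)·∏(1−qᵢ) over the active causes.
Numerator (weight on configurations with earthquake): 0.9535·0.195 = 0.185933
Denominator P(alarm | ¬burglary): 0.07·0.805 + 0.9535·0.195 = 0.242283
P(earthquake | alarm, ¬burglary) = 0.185933/0.242283 ≈ 0.7674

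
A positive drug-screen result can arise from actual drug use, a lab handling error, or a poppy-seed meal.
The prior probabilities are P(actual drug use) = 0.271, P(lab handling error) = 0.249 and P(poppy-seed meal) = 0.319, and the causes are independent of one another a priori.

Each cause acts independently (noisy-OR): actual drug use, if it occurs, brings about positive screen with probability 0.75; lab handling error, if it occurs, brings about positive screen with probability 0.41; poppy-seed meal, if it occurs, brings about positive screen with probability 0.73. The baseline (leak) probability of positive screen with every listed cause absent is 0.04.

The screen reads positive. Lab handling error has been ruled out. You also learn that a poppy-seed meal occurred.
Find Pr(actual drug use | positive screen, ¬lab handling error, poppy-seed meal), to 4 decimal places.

Under noisy-OR, P(positive screen | causes) = 1 − (1−0.04)·∏(1−qᵢ) over the active causes.
Weight on actual drug use=true, given the evidence: 0.9352*0.271 = 0.253439
Normalizer over all consistent configurations: 0.7408*0.729 + 0.9352*0.271 = 0.793482
P(actual drug use | positive screen, ¬lab handling error, poppy-seed meal) = 0.253439/0.793482 ≈ 0.3194

Pr(actual drug use | positive screen, ¬lab handling error, poppy-seed meal) ≈ 0.3194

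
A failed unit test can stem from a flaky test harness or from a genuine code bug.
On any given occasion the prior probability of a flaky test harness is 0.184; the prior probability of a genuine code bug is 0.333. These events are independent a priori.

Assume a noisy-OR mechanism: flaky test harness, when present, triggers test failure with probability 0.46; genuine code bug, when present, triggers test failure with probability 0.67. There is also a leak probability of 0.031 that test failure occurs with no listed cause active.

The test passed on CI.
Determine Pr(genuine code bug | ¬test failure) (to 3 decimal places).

Pr(genuine code bug | ¬test failure) ≈ 0.141

Under noisy-OR, P(test failure | causes) = 1 − (1−0.031)·∏(1−qᵢ) over the active causes.
For the numerator, keep only genuine code bug=true terms: 0.086890 + 0.010580 = 0.097470
Denominator P(¬test failure): 0.969×0.816×0.667 + 0.31977×0.816×0.333 + 0.52326×0.184×0.667 + 0.172676×0.184×0.333 = 0.689089
Posterior = 0.097470 / 0.689089 ≈ 0.141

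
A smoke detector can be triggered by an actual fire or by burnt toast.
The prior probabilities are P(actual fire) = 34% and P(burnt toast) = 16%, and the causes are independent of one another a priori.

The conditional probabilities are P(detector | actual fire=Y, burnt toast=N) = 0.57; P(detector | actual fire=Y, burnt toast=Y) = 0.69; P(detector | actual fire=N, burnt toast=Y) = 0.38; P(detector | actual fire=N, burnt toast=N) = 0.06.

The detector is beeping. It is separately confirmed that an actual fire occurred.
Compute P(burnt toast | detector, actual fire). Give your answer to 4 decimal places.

P(burnt toast | detector, actual fire) ≈ 0.1874

Enumerate both values of burnt toast and weight by the priors:
  P(detector | actual fire) = 0.57*0.84 + 0.69*0.16
        = 0.478800 + 0.110400 = 0.589200
The terms with burnt toast present sum to 0.110400, so
  P(burnt toast | detector, actual fire) = 0.110400 / 0.589200 ≈ 0.1874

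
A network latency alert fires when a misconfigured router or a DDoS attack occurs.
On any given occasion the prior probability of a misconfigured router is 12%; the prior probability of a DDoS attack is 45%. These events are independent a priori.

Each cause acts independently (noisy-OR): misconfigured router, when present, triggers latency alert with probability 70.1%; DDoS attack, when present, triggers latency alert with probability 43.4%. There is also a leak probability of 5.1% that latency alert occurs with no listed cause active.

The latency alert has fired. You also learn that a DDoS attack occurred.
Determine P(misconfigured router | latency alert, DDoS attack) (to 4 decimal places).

Under noisy-OR, P(latency alert | causes) = 1 − (1−0.051)·∏(1−qᵢ) over the active causes.
For the numerator, keep only misconfigured router=true terms: 0.839397×0.12 = 0.100728
Denominator P(latency alert | DDoS attack): 0.462866×0.88 + 0.839397×0.12 = 0.508050
P(misconfigured router | latency alert, DDoS attack) = 0.100728/0.508050 ≈ 0.1983

P(misconfigured router | latency alert, DDoS attack) ≈ 0.1983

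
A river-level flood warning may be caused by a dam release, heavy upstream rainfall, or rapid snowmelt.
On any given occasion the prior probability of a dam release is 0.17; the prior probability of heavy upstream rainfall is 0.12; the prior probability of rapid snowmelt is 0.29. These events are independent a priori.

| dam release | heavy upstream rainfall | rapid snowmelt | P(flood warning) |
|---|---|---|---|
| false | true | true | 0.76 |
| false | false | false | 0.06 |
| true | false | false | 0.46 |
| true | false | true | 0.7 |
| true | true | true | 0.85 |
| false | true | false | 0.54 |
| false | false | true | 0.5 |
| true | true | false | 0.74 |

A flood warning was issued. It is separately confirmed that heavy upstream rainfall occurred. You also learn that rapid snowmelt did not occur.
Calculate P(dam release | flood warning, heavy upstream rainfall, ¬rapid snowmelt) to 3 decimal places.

P(dam release | flood warning, heavy upstream rainfall, ¬rapid snowmelt) ≈ 0.219

Numerator (weight on configurations with dam release): 0.74*0.17 = 0.125800
Denominator P(flood warning | heavy upstream rainfall, ¬rapid snowmelt): 0.54*0.83 + 0.74*0.17 = 0.574000
Posterior = 0.125800 / 0.574000 ≈ 0.219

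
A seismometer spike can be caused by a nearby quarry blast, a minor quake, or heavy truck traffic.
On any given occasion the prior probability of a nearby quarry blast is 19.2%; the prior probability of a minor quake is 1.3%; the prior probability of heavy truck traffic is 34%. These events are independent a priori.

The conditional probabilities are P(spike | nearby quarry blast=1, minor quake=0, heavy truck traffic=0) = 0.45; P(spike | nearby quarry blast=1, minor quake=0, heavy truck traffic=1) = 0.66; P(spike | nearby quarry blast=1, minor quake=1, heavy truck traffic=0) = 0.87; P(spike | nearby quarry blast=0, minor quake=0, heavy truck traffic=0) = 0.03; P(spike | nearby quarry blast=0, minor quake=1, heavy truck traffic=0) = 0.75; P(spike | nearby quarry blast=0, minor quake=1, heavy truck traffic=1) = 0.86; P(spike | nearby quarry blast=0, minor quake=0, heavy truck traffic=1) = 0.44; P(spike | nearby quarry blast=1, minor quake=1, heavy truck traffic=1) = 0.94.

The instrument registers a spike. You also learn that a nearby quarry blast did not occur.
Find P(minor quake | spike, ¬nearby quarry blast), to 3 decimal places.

P(minor quake | spike, ¬nearby quarry blast) ≈ 0.058

P(spike | ¬nearby quarry blast) = 0.03·0.987·0.66 + 0.44·0.987·0.34 + 0.75·0.013·0.66 + 0.86·0.013·0.34 = 0.019543 + 0.147655 + 0.006435 + 0.003801 = 0.177434
The minor quake-present share is 0.006435 + 0.003801 = 0.010236.
So P(minor quake | spike, ¬nearby quarry blast) = 0.010236/0.177434 ≈ 0.058.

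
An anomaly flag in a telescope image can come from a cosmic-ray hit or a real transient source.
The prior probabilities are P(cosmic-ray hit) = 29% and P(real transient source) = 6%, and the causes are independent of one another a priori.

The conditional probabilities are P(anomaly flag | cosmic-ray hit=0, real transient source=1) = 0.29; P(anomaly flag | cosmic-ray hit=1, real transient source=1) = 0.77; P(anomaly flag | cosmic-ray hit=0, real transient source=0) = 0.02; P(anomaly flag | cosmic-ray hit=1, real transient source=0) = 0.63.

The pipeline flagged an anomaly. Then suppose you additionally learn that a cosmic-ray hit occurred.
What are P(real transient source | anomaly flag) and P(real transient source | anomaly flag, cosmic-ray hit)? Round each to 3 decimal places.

By total probability over the 4 (cosmic-ray hit, real transient source) configurations:
  P(anomaly flag) = 0.02·0.71·0.94 + 0.29·0.71·0.06 + 0.63·0.29·0.94 + 0.77·0.29·0.06
        = 0.013348 + 0.012354 + 0.171738 + 0.013398 = 0.210838
Keeping only the real transient source-present terms gives 0.025752, so
  P(real transient source | anomaly flag) = 0.025752 / 0.210838 ≈ 0.122

Now condition on the additional information:
By total probability over both values of real transient source:
  P(anomaly flag | cosmic-ray hit) = 0.63×0.94 + 0.77×0.06
        = 0.592200 + 0.046200 = 0.638400
The terms with real transient source present sum to 0.046200, so
  P(real transient source | anomaly flag, cosmic-ray hit) = 0.046200 / 0.638400 ≈ 0.072
This is intercausal reasoning (explaining away): once cosmic-ray hit accounts for the anomaly flag, real transient source becomes less likely.

P(real transient source | anomaly flag) ≈ 0.122; P(real transient source | anomaly flag, cosmic-ray hit) ≈ 0.072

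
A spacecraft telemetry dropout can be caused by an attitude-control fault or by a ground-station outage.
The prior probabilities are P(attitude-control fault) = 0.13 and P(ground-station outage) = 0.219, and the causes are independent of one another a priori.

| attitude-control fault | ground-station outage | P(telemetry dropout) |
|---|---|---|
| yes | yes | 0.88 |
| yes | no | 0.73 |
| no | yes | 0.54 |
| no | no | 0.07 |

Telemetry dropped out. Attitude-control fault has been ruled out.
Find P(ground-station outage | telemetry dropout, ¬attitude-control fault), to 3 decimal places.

P(ground-station outage | telemetry dropout, ¬attitude-control fault) ≈ 0.684

Enumerate both values of ground-station outage and weight by the priors:
  P(telemetry dropout | ¬attitude-control fault) = 0.07×0.781 + 0.54×0.219
        = 0.054670 + 0.118260 = 0.172930
The terms with ground-station outage present sum to 0.118260, so
  P(ground-station outage | telemetry dropout, ¬attitude-control fault) = 0.118260 / 0.172930 ≈ 0.684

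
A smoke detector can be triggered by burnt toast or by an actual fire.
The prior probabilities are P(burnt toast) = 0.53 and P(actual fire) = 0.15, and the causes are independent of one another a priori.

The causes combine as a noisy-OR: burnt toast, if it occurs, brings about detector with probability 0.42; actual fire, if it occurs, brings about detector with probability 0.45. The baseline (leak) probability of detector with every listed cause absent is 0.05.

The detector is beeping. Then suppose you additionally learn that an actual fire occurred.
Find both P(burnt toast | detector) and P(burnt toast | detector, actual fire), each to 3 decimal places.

P(burnt toast | detector) ≈ 0.828; P(burnt toast | detector, actual fire) ≈ 0.622

Under noisy-OR, P(detector | causes) = 1 − (1−0.05)·∏(1−qᵢ) over the active causes.
Sum P(detector|·) weighted by the priors over the 4 (burnt toast, actual fire) configurations:
  P(detector) = 0.05×0.47×0.85 + 0.4775×0.47×0.15 + 0.449×0.53×0.85 + 0.69695×0.53×0.15
        = 0.019975 + 0.033664 + 0.202274 + 0.055408 = 0.311321
Keeping only the burnt toast-present terms gives 0.257682, so
  P(burnt toast | detector) = 0.257682 / 0.311321 ≈ 0.828

Now condition on the additional information:
Enumerate both values of burnt toast and weight by the priors:
  P(detector | actual fire) = 0.4775·0.47 + 0.69695·0.53
        = 0.224425 + 0.369383 = 0.593808
The terms with burnt toast present sum to 0.369383, so
  P(burnt toast | detector, actual fire) = 0.369383 / 0.593808 ≈ 0.622
Conditioning on actual fire lowers the posterior on burnt toast: the classic explaining-away effect in a common-effect structure.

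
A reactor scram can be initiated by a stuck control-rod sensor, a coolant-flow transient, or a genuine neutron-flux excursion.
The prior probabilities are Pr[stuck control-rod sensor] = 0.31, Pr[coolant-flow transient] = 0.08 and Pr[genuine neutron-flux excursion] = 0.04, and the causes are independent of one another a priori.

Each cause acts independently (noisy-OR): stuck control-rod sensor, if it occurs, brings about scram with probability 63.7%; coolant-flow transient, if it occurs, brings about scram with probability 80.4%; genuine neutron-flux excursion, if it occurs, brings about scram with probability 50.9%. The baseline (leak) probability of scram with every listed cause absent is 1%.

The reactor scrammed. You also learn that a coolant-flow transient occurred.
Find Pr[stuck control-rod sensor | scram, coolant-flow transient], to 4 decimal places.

Under noisy-OR, P(scram | causes) = 1 − (1−0.01)·∏(1−qᵢ) over the active causes.
P(scram | coolant-flow transient) = 0.80596*0.69*0.96 + 0.904726*0.69*0.04 + 0.929563*0.31*0.96 + 0.965416*0.31*0.04 = 0.533868 + 0.024970 + 0.276638 + 0.011971 = 0.847447
Of this, 0.288609 comes from 0.276638 + 0.011971 (the stuck control-rod sensor=true cases).
P(stuck control-rod sensor | scram, coolant-flow transient) = 0.288609 / 0.847447 ≈ 0.3406

Pr[stuck control-rod sensor | scram, coolant-flow transient] ≈ 0.3406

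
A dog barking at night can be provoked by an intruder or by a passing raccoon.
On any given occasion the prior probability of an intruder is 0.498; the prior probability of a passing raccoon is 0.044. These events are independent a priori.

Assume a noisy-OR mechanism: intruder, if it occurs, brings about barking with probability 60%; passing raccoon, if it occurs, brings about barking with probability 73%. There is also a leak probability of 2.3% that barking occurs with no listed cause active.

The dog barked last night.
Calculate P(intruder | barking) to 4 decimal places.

Under noisy-OR, P(barking | causes) = 1 − (1−0.023)·∏(1−qᵢ) over the active causes.
By total probability over the 4 (intruder, passing raccoon) configurations:
  P(barking) = 0.023*0.502*0.956 + 0.73621*0.502*0.044 + 0.6092*0.498*0.956 + 0.894484*0.498*0.044
        = 0.011038 + 0.016261 + 0.290033 + 0.019600 = 0.336932
Keeping only the intruder-present terms gives 0.309633, so
  P(intruder | barking) = 0.309633 / 0.336932 ≈ 0.9190

P(intruder | barking) ≈ 0.9190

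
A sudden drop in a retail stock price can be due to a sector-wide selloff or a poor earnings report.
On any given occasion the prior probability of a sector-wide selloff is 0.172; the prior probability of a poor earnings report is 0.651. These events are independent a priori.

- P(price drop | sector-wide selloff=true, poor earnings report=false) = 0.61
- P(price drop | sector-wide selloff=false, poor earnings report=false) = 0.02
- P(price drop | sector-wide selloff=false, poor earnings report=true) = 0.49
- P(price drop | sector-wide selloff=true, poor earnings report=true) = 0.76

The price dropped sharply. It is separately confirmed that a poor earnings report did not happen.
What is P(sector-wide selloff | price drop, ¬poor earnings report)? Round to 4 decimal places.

P(price drop | ¬poor earnings report) = 0.02*0.828 + 0.61*0.172 = 0.016560 + 0.104920 = 0.121480
Of this, 0.104920 comes from 0.61*0.172 (the sector-wide selloff=true cases).
So P(sector-wide selloff | price drop, ¬poor earnings report) = 0.104920/0.121480 ≈ 0.8637.

P(sector-wide selloff | price drop, ¬poor earnings report) ≈ 0.8637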